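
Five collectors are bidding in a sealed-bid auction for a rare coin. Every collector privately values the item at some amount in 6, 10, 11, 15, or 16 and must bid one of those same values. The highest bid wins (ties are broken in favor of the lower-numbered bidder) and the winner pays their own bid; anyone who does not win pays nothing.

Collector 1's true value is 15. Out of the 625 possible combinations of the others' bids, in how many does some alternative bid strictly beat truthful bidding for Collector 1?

81

Others bid (6, 6, 6, 6): truth gives 0; bid 6 gives 9 > 0. Violating.
Others bid (6, 6, 6, 10): truth gives 0; bid 10 gives 5 > 0. Violating.
Others bid (6, 6, 6, 11): truth gives 0; bid 11 gives 4 > 0. Violating.
Others bid (6, 6, 10, 6): truth gives 0; bid 10 gives 5 > 0. Violating.
Others bid (6, 6, 6, 15): truth gives 0; no alternative beats it.
Others bid (6, 6, 6, 16): truth gives 0; no alternative beats it.
(Checking all 625 profiles: 81 have a profitable deviation, 544 do not.)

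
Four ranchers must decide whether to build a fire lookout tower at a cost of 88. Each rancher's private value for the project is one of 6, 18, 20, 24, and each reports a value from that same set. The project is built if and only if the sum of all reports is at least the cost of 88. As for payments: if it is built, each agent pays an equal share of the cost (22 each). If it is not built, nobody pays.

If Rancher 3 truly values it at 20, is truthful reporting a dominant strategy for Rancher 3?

Consider the case where Rancher 1 reports 20, Rancher 2 reports 24 and Rancher 4 reports 24.
Truthful report 20: project built, pays 22, utility 20 - 22 = -2.
Report 6 instead: project not built, utility 0.
Since 0 > -2, reporting 6 is strictly better here, so truthful reporting is not dominant.

No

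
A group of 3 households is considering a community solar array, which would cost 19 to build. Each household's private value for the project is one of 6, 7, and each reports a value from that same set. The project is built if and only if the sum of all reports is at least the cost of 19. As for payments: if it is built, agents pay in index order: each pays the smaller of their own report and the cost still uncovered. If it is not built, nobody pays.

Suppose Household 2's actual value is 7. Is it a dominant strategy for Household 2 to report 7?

No

Consider the case where Household 1 reports 6 and Household 3 reports 7.
Truthful report 7: project built, pays 7, utility 7 - 7 = 0.
Report 6 instead: project built, pays 6, utility 7 - 6 = 1.
Since 1 > 0, reporting 6 is strictly better here, so truthful reporting is not dominant.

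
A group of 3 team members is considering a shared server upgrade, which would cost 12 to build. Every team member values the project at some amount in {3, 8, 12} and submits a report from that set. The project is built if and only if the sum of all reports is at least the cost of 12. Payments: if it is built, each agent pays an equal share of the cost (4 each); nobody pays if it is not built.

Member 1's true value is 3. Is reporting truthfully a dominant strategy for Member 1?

Check each profile of the others' reports and compare truth against every alternative report.
Others report (3, 3): truth gives 0, best alternative gives -1.
Others report (3, 8): truth gives -1, best alternative gives -1.
Others report (3, 12): truth gives -1, best alternative gives -1.
Others report (8, 3): truth gives -1, best alternative gives -1.
Others report (8, 8): truth gives -1, best alternative gives -1.
Others report (8, 12): truth gives -1, best alternative gives -1.
(Remaining 3 profiles checked similarly; truth is weakly best in each.)
In every case the truthful report is at least as good as any alternative, so it is a dominant strategy.

Yes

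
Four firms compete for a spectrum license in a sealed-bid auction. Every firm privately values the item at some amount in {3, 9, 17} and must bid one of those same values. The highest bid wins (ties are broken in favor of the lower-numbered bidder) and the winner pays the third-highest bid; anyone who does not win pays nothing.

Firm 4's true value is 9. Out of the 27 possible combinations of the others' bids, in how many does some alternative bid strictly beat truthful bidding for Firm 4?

Others bid (3, 3, 9): truth gives 0; bid 17 gives 6 > 0. Violating.
Others bid (3, 9, 3): truth gives 0; bid 17 gives 6 > 0. Violating.
Others bid (9, 3, 3): truth gives 0; bid 17 gives 6 > 0. Violating.
Others bid (3, 3, 3): truth gives 6; no alternative beats it.
Others bid (3, 3, 17): truth gives 0; no alternative beats it.
(Checking all 27 profiles: 3 have a profitable deviation, 24 do not.)

3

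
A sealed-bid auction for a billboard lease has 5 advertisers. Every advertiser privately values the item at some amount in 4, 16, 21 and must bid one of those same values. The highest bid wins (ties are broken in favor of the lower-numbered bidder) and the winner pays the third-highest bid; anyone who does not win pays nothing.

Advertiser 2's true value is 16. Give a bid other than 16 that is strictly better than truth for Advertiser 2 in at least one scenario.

21

Suppose Advertiser 1 bids 4, Advertiser 3 bids 4, Advertiser 4 bids 4 and Advertiser 5 bids 21.
Bid 16: loses, pays 0, utility 0.
Bid 21: wins, pays 4, utility 16 - 4 = 12.
So bidding 21 beats truth here (12 > 0).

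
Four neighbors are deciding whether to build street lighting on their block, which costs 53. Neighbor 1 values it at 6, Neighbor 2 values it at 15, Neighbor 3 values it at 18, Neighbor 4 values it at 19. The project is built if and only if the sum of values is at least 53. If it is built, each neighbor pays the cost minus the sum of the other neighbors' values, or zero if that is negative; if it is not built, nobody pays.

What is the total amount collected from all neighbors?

Total value 58 ≥ cost 53, so it is built.
Neighbor 1: others sum to 52; max(0, 53 - 52) = 1.
Neighbor 2: others sum to 43; max(0, 53 - 43) = 10.
Neighbor 3: others sum to 40; max(0, 53 - 40) = 13.
Neighbor 4: others sum to 39; max(0, 53 - 39) = 14.
Total collected = 1 + 10 + 13 + 14 = 38.

38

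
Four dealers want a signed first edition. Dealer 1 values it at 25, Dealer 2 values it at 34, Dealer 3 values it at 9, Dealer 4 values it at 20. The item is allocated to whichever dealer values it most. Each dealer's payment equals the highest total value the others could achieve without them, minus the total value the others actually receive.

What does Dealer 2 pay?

25

Dealer 2 has the highest value and receives the item.
Without Dealer 2, the item would go to the next-highest value, 25, so the others could achieve 25.
With Dealer 2 present and winning, the others receive nothing, so their total is 0.
Payment = 25 - 0 = 25.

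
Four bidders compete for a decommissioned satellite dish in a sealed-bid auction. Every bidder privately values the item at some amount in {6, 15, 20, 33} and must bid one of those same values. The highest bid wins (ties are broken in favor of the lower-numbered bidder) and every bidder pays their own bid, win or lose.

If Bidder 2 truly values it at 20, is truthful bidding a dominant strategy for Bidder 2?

Consider the case where Bidder 1 bids 6, Bidder 3 bids 6 and Bidder 4 bids 6.
Truthful bid 20: wins, pays 20, utility 20 - 20 = 0.
Bid 15 instead: wins, pays 15, utility 20 - 15 = 5.
Since 5 > 0, bidding 15 is strictly better here, so truthful bidding is not dominant.

No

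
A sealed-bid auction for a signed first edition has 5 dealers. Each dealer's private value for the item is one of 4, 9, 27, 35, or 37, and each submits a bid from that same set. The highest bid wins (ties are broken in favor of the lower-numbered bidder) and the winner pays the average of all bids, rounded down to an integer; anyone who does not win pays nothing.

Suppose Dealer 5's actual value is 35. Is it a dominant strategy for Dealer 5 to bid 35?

Consider the case where Dealer 1 bids 4, Dealer 2 bids 4, Dealer 3 bids 4 and Dealer 4 bids 4.
Truthful bid 35: wins, pays 10, utility 35 - 10 = 25.
Bid 9 instead: wins, pays 5, utility 35 - 5 = 30.
Since 30 > 25, bidding 9 is strictly better here, so truthful bidding is not dominant.

No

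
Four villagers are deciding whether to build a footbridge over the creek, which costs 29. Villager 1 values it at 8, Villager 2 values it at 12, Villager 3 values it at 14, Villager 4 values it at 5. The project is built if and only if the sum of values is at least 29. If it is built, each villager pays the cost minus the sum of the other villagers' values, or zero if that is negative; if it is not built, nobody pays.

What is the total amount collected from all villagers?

6

Total value 39 ≥ cost 29, so it is built.
Villager 1: others sum to 31; max(0, 29 - 31) = 0.
Villager 2: others sum to 27; max(0, 29 - 27) = 2.
Villager 3: others sum to 25; max(0, 29 - 25) = 4.
Villager 4: others sum to 34; max(0, 29 - 34) = 0.
Total collected = 0 + 2 + 4 + 0 = 6.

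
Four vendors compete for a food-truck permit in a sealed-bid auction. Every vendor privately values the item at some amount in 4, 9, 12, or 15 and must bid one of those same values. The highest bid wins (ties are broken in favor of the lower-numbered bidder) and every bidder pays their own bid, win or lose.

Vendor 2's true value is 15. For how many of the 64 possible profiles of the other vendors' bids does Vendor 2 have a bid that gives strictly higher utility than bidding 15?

Others bid (4, 4, 4): truth gives 0; bid 9 gives 6 > 0. Violating.
Others bid (4, 4, 9): truth gives 0; bid 9 gives 6 > 0. Violating.
Others bid (4, 4, 12): truth gives 0; bid 12 gives 3 > 0. Violating.
Others bid (4, 9, 4): truth gives 0; bid 9 gives 6 > 0. Violating.
Others bid (4, 4, 15): truth gives 0; no alternative beats it.
Others bid (4, 9, 15): truth gives 0; no alternative beats it.
(Checking all 64 profiles: 34 have a profitable deviation, 30 do not.)

34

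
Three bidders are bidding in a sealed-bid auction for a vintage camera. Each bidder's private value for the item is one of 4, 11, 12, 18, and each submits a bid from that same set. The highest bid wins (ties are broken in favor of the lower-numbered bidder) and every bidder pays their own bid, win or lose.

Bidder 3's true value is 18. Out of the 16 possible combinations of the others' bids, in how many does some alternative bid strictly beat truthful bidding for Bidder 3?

11

Others bid (4, 4): truth gives 0; bid 11 gives 7 > 0. Violating.
Others bid (4, 11): truth gives 0; bid 12 gives 6 > 0. Violating.
Others bid (4, 18): truth gives -18; bid 4 gives -4 > -18. Violating.
Others bid (11, 4): truth gives 0; bid 12 gives 6 > 0. Violating.
Others bid (4, 12): truth gives 0; no alternative beats it.
Others bid (11, 12): truth gives 0; no alternative beats it.
(Checking all 16 profiles: 11 have a profitable deviation, 5 do not.)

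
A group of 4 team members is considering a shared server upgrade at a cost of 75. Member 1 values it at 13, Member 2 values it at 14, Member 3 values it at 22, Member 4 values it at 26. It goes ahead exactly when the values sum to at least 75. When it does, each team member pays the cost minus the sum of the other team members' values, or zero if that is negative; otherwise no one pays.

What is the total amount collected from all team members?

Total value 75 ≥ cost 75, so it is built.
Member 1: others sum to 62; max(0, 75 - 62) = 13.
Member 2: others sum to 61; max(0, 75 - 61) = 14.
Member 3: others sum to 53; max(0, 75 - 53) = 22.
Member 4: others sum to 49; max(0, 75 - 49) = 26.
Total collected = 13 + 14 + 22 + 26 = 75.

75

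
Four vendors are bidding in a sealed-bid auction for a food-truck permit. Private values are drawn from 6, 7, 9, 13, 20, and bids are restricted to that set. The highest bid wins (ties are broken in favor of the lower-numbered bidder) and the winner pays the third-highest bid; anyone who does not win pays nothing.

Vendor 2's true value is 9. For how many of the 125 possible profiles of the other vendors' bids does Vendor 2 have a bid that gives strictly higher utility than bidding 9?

Others bid (6, 6, 13): truth gives 0; bid 13 gives 3 > 0. Violating.
Others bid (6, 6, 20): truth gives 0; bid 20 gives 3 > 0. Violating.
Others bid (6, 7, 13): truth gives 0; bid 13 gives 2 > 0. Violating.
Others bid (6, 7, 20): truth gives 0; bid 20 gives 2 > 0. Violating.
Others bid (6, 6, 6): truth gives 3; no alternative beats it.
Others bid (6, 6, 7): truth gives 3; no alternative beats it.
(Checking all 125 profiles: 24 have a profitable deviation, 101 do not.)

24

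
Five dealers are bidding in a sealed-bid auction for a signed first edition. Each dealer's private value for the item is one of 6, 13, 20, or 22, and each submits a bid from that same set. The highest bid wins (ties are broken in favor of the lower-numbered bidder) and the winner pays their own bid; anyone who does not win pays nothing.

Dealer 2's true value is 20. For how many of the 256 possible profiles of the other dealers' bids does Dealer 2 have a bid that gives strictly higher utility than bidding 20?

Others bid (6, 6, 6, 6): truth gives 0; bid 13 gives 7 > 0. Violating.
Others bid (6, 6, 6, 13): truth gives 0; bid 13 gives 7 > 0. Violating.
Others bid (6, 6, 13, 6): truth gives 0; bid 13 gives 7 > 0. Violating.
Others bid (6, 6, 13, 13): truth gives 0; bid 13 gives 7 > 0. Violating.
Others bid (6, 6, 6, 20): truth gives 0; no alternative beats it.
Others bid (6, 6, 6, 22): truth gives 0; no alternative beats it.
(Checking all 256 profiles: 8 have a profitable deviation, 248 do not.)

8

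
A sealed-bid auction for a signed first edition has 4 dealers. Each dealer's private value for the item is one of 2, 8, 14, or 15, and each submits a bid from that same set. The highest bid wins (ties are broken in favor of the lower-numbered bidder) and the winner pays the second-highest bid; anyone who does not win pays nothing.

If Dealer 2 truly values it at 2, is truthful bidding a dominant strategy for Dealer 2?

Check each profile of the others' bids and compare truth against every alternative bid.
Others bid (2, 2, 8): truth gives 0, best alternative gives -6.
Others bid (2, 8, 2): truth gives 0, best alternative gives -6.
Others bid (2, 8, 8): truth gives 0, best alternative gives -6.
Others bid (2, 2, 2): truth gives 0, best alternative gives 0.
Others bid (2, 2, 14): truth gives 0, best alternative gives 0.
Others bid (2, 2, 15): truth gives 0, best alternative gives 0.
(Remaining 58 profiles checked similarly; truth is weakly best in each.)
In every case the truthful bid is at least as good as any alternative, so it is a dominant strategy.

Yes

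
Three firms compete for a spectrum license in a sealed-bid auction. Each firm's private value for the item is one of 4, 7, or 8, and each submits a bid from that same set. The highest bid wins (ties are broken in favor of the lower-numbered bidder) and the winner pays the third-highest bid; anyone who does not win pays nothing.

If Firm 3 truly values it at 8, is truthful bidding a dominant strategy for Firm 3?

Yes

Check each profile of the others' bids and compare truth against every alternative bid.
Others bid (4, 7): truth gives 4, best alternative gives 0.
Others bid (7, 4): truth gives 4, best alternative gives 0.
Others bid (7, 7): truth gives 1, best alternative gives 0.
Others bid (4, 4): truth gives 4, best alternative gives 4.
Others bid (4, 8): truth gives 0, best alternative gives 0.
Others bid (7, 8): truth gives 0, best alternative gives 0.
(Remaining 3 profiles checked similarly; truth is weakly best in each.)
In every case the truthful bid is at least as good as any alternative, so it is a dominant strategy.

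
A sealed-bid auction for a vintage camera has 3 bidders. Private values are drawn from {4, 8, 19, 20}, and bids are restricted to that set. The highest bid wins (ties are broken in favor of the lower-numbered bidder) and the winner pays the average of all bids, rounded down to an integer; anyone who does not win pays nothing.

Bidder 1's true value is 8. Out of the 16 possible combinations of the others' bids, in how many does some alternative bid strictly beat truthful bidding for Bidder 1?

Others bid (4, 4): truth gives 3; bid 4 gives 4 > 3. Violating.
Others bid (4, 8): truth gives 2; no alternative beats it.
Others bid (4, 19): truth gives 0; no alternative beats it.
(Checking all 16 profiles: 1 has a profitable deviation, 15 do not.)

1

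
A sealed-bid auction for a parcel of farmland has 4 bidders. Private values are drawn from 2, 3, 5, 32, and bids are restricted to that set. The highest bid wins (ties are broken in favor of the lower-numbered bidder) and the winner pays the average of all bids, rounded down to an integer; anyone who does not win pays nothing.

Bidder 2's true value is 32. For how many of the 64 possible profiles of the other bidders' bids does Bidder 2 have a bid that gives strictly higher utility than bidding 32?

Others bid (2, 2, 2): truth gives 23; bid 3 gives 30 > 23. Violating.
Others bid (2, 2, 3): truth gives 23; bid 3 gives 30 > 23. Violating.
Others bid (2, 2, 5): truth gives 22; bid 5 gives 29 > 22. Violating.
Others bid (2, 3, 2): truth gives 23; bid 3 gives 30 > 23. Violating.
Others bid (2, 2, 32): truth gives 15; no alternative beats it.
Others bid (2, 3, 32): truth gives 15; no alternative beats it.
(Checking all 64 profiles: 18 have a profitable deviation, 46 do not.)

18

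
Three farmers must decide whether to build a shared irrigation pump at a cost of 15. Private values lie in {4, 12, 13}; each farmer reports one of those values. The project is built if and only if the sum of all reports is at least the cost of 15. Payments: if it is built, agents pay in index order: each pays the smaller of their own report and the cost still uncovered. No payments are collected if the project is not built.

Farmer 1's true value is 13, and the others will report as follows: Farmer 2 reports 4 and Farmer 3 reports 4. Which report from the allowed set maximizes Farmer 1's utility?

Report 4: project not built, utility 0.
Report 12: project built, pays 12, utility 13 - 12 = 1.
Report 13: project built, pays 13, utility 13 - 13 = 0.
The best choice is 12 with utility 1.

12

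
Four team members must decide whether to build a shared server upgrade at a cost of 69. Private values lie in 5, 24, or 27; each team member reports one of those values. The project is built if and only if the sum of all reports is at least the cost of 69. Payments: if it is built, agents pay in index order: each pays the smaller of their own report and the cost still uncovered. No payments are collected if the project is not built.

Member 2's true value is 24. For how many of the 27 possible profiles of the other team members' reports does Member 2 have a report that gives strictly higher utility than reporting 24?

8

Others report (24, 24, 24): truth gives 0; report 5 gives 19 > 0. Violating.
Others report (24, 24, 27): truth gives 0; report 5 gives 19 > 0. Violating.
Others report (24, 27, 24): truth gives 0; report 5 gives 19 > 0. Violating.
Others report (24, 27, 27): truth gives 0; report 5 gives 19 > 0. Violating.
Others report (5, 5, 5): truth gives 0; no alternative beats it.
Others report (5, 5, 24): truth gives 0; no alternative beats it.
(Checking all 27 profiles: 8 have a profitable deviation, 19 do not.)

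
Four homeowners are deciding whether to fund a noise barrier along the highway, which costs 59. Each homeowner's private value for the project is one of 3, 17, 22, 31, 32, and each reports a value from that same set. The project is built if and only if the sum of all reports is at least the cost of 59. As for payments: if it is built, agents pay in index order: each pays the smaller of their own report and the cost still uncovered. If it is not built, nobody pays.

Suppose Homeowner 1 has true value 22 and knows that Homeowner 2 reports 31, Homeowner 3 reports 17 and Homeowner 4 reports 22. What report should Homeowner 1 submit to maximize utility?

3

Report 3: project built, pays 3, utility 22 - 3 = 19.
Report 17: project built, pays 17, utility 22 - 17 = 5.
Report 22: project built, pays 22, utility 22 - 22 = 0.
Report 31: project built, pays 31, utility 22 - 31 = -9.
Report 32: project built, pays 32, utility 22 - 32 = -10.
The best choice is 3 with utility 19.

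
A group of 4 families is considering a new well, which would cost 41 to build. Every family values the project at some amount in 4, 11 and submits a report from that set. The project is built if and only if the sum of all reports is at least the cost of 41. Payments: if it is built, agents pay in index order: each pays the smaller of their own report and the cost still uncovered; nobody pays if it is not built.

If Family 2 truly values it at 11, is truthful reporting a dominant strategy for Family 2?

Yes

Check each profile of the others' reports and compare truth against every alternative report.
Others report (4, 4, 4): truth gives 0, best alternative gives 0.
Others report (4, 4, 11): truth gives 0, best alternative gives 0.
Others report (4, 11, 4): truth gives 0, best alternative gives 0.
Others report (4, 11, 11): truth gives 0, best alternative gives 0.
Others report (11, 4, 4): truth gives 0, best alternative gives 0.
Others report (11, 4, 11): truth gives 0, best alternative gives 0.
(Remaining 2 profiles checked similarly; truth is weakly best in each.)
In every case the truthful report is at least as good as any alternative, so it is a dominant strategy.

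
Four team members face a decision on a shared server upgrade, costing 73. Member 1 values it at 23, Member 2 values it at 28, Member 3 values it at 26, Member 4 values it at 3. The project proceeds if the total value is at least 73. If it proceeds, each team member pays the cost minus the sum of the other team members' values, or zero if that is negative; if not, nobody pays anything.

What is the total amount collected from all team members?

56

Total value 80 ≥ cost 73, so it is built.
Member 1: others sum to 57; max(0, 73 - 57) = 16.
Member 2: others sum to 52; max(0, 73 - 52) = 21.
Member 3: others sum to 54; max(0, 73 - 54) = 19.
Member 4: others sum to 77; max(0, 73 - 77) = 0.
Total collected = 16 + 21 + 19 + 0 = 56.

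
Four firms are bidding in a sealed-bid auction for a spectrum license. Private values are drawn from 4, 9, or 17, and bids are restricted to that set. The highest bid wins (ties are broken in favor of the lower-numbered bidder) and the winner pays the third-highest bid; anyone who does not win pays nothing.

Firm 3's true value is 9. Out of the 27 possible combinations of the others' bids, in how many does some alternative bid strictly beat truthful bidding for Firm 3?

3

Others bid (4, 4, 17): truth gives 0; bid 17 gives 5 > 0. Violating.
Others bid (4, 9, 4): truth gives 0; bid 17 gives 5 > 0. Violating.
Others bid (9, 4, 4): truth gives 0; bid 17 gives 5 > 0. Violating.
Others bid (4, 4, 4): truth gives 5; no alternative beats it.
Others bid (4, 4, 9): truth gives 5; no alternative beats it.
(Checking all 27 profiles: 3 have a profitable deviation, 24 do not.)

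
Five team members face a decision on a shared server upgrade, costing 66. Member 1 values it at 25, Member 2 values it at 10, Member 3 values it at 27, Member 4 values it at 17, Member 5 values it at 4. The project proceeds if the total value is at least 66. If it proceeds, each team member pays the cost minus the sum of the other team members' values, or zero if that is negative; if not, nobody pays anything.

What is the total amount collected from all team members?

Total value 83 ≥ cost 66, so it is built.
Member 1: others sum to 58; max(0, 66 - 58) = 8.
Member 2: others sum to 73; max(0, 66 - 73) = 0.
Member 3: others sum to 56; max(0, 66 - 56) = 10.
Member 4: others sum to 66; max(0, 66 - 66) = 0.
Member 5: others sum to 79; max(0, 66 - 79) = 0.
Total collected = 8 + 0 + 10 + 0 + 0 = 18.

18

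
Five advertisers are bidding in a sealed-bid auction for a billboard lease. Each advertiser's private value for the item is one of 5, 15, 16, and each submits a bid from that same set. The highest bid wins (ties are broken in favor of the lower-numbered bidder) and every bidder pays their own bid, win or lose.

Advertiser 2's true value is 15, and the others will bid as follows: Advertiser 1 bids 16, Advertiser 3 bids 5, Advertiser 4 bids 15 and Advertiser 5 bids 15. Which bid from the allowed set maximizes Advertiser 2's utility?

5

Bid 5: loses but pays 5, utility -5.
Bid 15: loses but pays 15, utility -15.
Bid 16: loses but pays 16, utility -16.
The best choice is 5 with utility -5.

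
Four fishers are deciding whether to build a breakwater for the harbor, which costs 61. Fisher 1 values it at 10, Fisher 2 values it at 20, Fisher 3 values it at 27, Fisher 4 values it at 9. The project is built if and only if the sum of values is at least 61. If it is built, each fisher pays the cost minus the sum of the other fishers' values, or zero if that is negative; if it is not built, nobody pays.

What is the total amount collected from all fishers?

46

Total value 66 ≥ cost 61, so it is built.
Fisher 1: others sum to 56; max(0, 61 - 56) = 5.
Fisher 2: others sum to 46; max(0, 61 - 46) = 15.
Fisher 3: others sum to 39; max(0, 61 - 39) = 22.
Fisher 4: others sum to 57; max(0, 61 - 57) = 4.
Total collected = 5 + 15 + 22 + 4 = 46.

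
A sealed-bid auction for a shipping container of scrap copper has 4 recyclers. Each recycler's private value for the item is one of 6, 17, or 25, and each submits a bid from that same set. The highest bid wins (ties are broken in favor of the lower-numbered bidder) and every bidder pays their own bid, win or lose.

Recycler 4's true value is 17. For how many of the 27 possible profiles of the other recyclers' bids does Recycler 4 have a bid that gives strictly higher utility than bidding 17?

26

Others bid (6, 6, 17): truth gives -17; bid 6 gives -6 > -17. Violating.
Others bid (6, 6, 25): truth gives -17; bid 6 gives -6 > -17. Violating.
Others bid (6, 17, 6): truth gives -17; bid 6 gives -6 > -17. Violating.
Others bid (6, 17, 17): truth gives -17; bid 6 gives -6 > -17. Violating.
Others bid (6, 6, 6): truth gives 0; no alternative beats it.
(Checking all 27 profiles: 26 have a profitable deviation, 1 does not.)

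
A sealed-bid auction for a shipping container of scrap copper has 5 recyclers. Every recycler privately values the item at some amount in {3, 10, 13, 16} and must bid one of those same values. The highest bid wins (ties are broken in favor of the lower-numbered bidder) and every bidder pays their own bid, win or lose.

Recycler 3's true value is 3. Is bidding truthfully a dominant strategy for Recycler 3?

Check each profile of the others' bids and compare truth against every alternative bid.
Others bid (3, 3, 3, 13): truth gives -3, best alternative gives -10.
Others bid (3, 3, 3, 16): truth gives -3, best alternative gives -10.
Others bid (3, 3, 10, 13): truth gives -3, best alternative gives -10.
Others bid (3, 3, 10, 16): truth gives -3, best alternative gives -10.
Others bid (3, 3, 13, 3): truth gives -3, best alternative gives -10.
Others bid (3, 3, 13, 10): truth gives -3, best alternative gives -10.
(Remaining 250 profiles checked similarly; truth is weakly best in each.)
In every case the truthful bid is at least as good as any alternative, so it is a dominant strategy.

Yes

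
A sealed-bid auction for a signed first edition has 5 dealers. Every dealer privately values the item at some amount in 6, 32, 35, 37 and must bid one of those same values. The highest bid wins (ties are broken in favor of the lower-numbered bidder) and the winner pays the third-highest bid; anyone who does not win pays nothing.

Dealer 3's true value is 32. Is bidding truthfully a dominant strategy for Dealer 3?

No

Consider the case where Dealer 1 bids 6, Dealer 2 bids 6, Dealer 4 bids 6 and Dealer 5 bids 35.
Truthful bid 32: loses, pays 0, utility 0.
Bid 35 instead: wins, pays 6, utility 32 - 6 = 26.
Since 26 > 0, bidding 35 is strictly better here, so truthful bidding is not dominant.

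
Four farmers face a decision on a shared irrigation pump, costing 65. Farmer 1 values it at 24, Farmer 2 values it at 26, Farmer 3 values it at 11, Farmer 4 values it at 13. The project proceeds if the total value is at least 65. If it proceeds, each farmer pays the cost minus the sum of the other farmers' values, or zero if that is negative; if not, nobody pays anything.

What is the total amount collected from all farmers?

38

Total value 74 ≥ cost 65, so it is built.
Farmer 1: others sum to 50; max(0, 65 - 50) = 15.
Farmer 2: others sum to 48; max(0, 65 - 48) = 17.
Farmer 3: others sum to 63; max(0, 65 - 63) = 2.
Farmer 4: others sum to 61; max(0, 65 - 61) = 4.
Total collected = 15 + 17 + 2 + 4 = 38.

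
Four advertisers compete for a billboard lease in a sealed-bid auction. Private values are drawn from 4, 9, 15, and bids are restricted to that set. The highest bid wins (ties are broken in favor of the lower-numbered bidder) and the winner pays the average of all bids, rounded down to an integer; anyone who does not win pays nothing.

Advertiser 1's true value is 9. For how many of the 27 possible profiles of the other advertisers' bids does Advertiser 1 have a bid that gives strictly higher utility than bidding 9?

1

Others bid (4, 4, 4): truth gives 4; bid 4 gives 5 > 4. Violating.
Others bid (4, 4, 9): truth gives 3; no alternative beats it.
Others bid (4, 4, 15): truth gives 0; no alternative beats it.
(Checking all 27 profiles: 1 has a profitable deviation, 26 do not.)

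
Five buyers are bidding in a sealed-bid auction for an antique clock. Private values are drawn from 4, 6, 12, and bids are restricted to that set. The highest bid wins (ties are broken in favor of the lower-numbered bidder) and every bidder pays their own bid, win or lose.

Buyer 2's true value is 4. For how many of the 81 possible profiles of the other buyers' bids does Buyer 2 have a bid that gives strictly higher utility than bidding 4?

Others bid (4, 4, 4, 4): truth gives -4; bid 6 gives -2 > -4. Violating.
Others bid (4, 4, 4, 6): truth gives -4; bid 6 gives -2 > -4. Violating.
Others bid (4, 4, 6, 4): truth gives -4; bid 6 gives -2 > -4. Violating.
Others bid (4, 4, 6, 6): truth gives -4; bid 6 gives -2 > -4. Violating.
Others bid (4, 4, 4, 12): truth gives -4; no alternative beats it.
Others bid (4, 4, 6, 12): truth gives -4; no alternative beats it.
(Checking all 81 profiles: 8 have a profitable deviation, 73 do not.)

8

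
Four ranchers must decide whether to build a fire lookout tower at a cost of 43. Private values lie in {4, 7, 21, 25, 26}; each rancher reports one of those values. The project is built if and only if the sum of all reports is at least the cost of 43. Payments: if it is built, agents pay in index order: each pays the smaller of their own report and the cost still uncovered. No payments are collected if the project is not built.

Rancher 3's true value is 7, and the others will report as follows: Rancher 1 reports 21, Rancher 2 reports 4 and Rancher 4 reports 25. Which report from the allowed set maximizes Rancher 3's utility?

4

Report 4: project built, pays 4, utility 7 - 4 = 3.
Report 7: project built, pays 7, utility 7 - 7 = 0.
Report 21: project built, pays 18, utility 7 - 18 = -11.
Report 25: project built, pays 18, utility 7 - 18 = -11.
Report 26: project built, pays 18, utility 7 - 18 = -11.
The best choice is 4 with utility 3.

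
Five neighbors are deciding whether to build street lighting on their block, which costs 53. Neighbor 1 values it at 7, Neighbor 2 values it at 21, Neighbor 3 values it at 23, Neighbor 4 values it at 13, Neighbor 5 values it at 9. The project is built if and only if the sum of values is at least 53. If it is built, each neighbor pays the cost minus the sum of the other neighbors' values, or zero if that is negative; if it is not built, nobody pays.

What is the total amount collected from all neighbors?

Total value 73 ≥ cost 53, so it is built.
Neighbor 1: others sum to 66; max(0, 53 - 66) = 0.
Neighbor 2: others sum to 52; max(0, 53 - 52) = 1.
Neighbor 3: others sum to 50; max(0, 53 - 50) = 3.
Neighbor 4: others sum to 60; max(0, 53 - 60) = 0.
Neighbor 5: others sum to 64; max(0, 53 - 64) = 0.
Total collected = 0 + 1 + 3 + 0 + 0 = 4.

4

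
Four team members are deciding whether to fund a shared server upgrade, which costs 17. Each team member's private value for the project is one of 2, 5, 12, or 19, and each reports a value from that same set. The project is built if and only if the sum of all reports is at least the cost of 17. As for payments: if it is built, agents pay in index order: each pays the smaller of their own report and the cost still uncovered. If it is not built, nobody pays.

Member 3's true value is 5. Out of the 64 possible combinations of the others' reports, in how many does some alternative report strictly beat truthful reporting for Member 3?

Others report (2, 2, 12): truth gives 0; report 2 gives 3 > 0. Violating.
Others report (2, 2, 19): truth gives 0; report 2 gives 3 > 0. Violating.
Others report (2, 5, 12): truth gives 0; report 2 gives 3 > 0. Violating.
Others report (2, 5, 19): truth gives 0; report 2 gives 3 > 0. Violating.
Others report (2, 2, 2): truth gives 0; no alternative beats it.
Others report (2, 2, 5): truth gives 0; no alternative beats it.
(Checking all 64 profiles: 17 have a profitable deviation, 47 do not.)

17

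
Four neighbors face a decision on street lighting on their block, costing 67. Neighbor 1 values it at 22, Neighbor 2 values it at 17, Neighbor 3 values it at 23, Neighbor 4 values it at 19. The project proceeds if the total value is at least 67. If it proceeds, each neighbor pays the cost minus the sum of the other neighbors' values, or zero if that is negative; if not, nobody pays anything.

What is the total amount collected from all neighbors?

Total value 81 ≥ cost 67, so it is built.
Neighbor 1: others sum to 59; max(0, 67 - 59) = 8.
Neighbor 2: others sum to 64; max(0, 67 - 64) = 3.
Neighbor 3: others sum to 58; max(0, 67 - 58) = 9.
Neighbor 4: others sum to 62; max(0, 67 - 62) = 5.
Total collected = 8 + 3 + 9 + 5 = 25.

25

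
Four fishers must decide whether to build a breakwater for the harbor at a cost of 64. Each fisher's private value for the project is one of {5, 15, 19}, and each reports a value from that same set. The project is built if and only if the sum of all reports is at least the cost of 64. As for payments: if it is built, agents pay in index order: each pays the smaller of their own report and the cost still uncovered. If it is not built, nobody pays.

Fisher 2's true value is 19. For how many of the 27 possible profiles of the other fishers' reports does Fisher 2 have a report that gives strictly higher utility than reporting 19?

7

Others report (15, 15, 19): truth gives 0; report 15 gives 4 > 0. Violating.
Others report (15, 19, 15): truth gives 0; report 15 gives 4 > 0. Violating.
Others report (15, 19, 19): truth gives 0; report 15 gives 4 > 0. Violating.
Others report (19, 15, 15): truth gives 0; report 15 gives 4 > 0. Violating.
Others report (5, 5, 5): truth gives 0; no alternative beats it.
Others report (5, 5, 15): truth gives 0; no alternative beats it.
(Checking all 27 profiles: 7 have a profitable deviation, 20 do not.)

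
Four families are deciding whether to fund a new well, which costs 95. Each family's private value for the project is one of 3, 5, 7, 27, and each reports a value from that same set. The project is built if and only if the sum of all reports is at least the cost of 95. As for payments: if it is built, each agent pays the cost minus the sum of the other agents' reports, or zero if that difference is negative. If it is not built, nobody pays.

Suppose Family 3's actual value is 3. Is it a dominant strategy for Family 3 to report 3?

Check each profile of the others' reports and compare truth against every alternative report.
Others report (3, 3, 3): truth gives 0, best alternative gives 0.
Others report (3, 3, 5): truth gives 0, best alternative gives 0.
Others report (3, 3, 7): truth gives 0, best alternative gives 0.
Others report (3, 3, 27): truth gives 0, best alternative gives 0.
Others report (3, 5, 3): truth gives 0, best alternative gives 0.
Others report (3, 5, 5): truth gives 0, best alternative gives 0.
(Remaining 58 profiles checked similarly; truth is weakly best in each.)
In every case the truthful report is at least as good as any alternative, so it is a dominant strategy.

Yes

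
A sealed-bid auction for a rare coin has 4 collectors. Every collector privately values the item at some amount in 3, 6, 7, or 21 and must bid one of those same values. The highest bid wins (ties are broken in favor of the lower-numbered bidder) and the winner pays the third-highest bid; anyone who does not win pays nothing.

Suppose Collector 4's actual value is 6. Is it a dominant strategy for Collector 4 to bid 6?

Consider the case where Collector 1 bids 3, Collector 2 bids 3 and Collector 3 bids 6.
Truthful bid 6: loses, pays 0, utility 0.
Bid 7 instead: wins, pays 3, utility 6 - 3 = 3.
Since 3 > 0, bidding 7 is strictly better here, so truthful bidding is not dominant.

No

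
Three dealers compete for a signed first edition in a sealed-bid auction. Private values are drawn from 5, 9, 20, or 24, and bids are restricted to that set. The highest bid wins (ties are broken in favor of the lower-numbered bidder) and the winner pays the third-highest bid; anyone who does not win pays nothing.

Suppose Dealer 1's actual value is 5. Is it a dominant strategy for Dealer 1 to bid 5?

Yes

Check each profile of the others' bids and compare truth against every alternative bid.
Others bid (9, 9): truth gives 0, best alternative gives -4.
Others bid (5, 5): truth gives 0, best alternative gives 0.
Others bid (5, 9): truth gives 0, best alternative gives 0.
Others bid (5, 20): truth gives 0, best alternative gives 0.
Others bid (5, 24): truth gives 0, best alternative gives 0.
Others bid (9, 5): truth gives 0, best alternative gives 0.
(Remaining 10 profiles checked similarly; truth is weakly best in each.)
In every case the truthful bid is at least as good as any alternative, so it is a dominant strategy.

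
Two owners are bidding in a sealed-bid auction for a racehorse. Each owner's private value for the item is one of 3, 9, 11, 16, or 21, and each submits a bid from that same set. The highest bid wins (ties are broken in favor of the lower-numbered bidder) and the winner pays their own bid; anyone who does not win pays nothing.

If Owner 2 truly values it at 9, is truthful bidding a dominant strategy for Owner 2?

Yes

Check each profile of the others' bids and compare truth against every alternative bid.
Others bid (3): truth gives 0, best alternative gives 0.
Others bid (9): truth gives 0, best alternative gives 0.
Others bid (11): truth gives 0, best alternative gives 0.
Others bid (16): truth gives 0, best alternative gives 0.
Others bid (21): truth gives 0, best alternative gives 0.
In every case the truthful bid is at least as good as any alternative, so it is a dominant strategy.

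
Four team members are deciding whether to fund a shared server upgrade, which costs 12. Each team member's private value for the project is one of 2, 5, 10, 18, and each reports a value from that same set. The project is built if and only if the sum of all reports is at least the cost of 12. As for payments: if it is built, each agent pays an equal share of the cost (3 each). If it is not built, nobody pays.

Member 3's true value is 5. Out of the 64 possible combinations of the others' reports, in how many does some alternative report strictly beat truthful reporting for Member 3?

Others report (2, 2, 2): truth gives 0; report 10 gives 2 > 0. Violating.
Others report (2, 2, 5): truth gives 2; no alternative beats it.
Others report (2, 2, 10): truth gives 2; no alternative beats it.
(Checking all 64 profiles: 1 has a profitable deviation, 63 do not.)

1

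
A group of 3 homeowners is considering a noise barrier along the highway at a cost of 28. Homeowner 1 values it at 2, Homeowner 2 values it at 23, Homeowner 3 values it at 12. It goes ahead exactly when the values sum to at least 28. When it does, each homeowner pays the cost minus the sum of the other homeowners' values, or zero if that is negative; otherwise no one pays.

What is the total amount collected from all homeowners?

Total value 37 ≥ cost 28, so it is built.
Homeowner 1: others sum to 35; max(0, 28 - 35) = 0.
Homeowner 2: others sum to 14; max(0, 28 - 14) = 14.
Homeowner 3: others sum to 25; max(0, 28 - 25) = 3.
Total collected = 0 + 14 + 3 = 17.

17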